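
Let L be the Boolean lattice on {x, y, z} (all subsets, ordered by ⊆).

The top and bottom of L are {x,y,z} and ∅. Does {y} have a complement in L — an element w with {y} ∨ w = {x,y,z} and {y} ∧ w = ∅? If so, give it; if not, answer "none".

Need w with {y} ∨ w = {x,y,z} and {y} ∧ w = ∅.
Checking each element gives: {x,z}.

{x,z}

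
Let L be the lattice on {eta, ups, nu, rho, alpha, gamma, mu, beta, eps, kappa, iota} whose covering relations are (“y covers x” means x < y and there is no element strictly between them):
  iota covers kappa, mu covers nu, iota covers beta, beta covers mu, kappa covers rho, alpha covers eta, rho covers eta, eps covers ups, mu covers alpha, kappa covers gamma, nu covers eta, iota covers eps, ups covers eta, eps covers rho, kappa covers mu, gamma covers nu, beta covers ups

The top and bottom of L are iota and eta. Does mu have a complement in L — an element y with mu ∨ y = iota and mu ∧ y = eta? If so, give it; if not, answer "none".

Need y with mu ∨ y = iota and mu ∧ y = eta.
Checking each element gives: eps.

eps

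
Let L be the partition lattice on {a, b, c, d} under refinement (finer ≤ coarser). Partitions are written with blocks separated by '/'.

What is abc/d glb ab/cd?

ab/c/d

The meet (common refinement) of abc/d and ab/cd intersects blocks pairwise, giving ab/c/d.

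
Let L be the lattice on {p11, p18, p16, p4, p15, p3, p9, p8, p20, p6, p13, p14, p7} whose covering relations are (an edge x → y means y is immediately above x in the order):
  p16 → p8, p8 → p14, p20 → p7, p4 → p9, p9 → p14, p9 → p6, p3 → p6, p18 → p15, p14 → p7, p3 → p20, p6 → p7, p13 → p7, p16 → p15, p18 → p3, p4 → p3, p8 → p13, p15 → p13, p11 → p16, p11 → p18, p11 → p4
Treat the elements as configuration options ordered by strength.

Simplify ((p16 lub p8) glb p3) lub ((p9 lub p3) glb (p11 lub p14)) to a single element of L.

p16 ∨ p8 = p8
p8 ∧ p3 = p11
p9 ∨ p3 = p6
p11 ∨ p14 = p14
p6 ∧ p14 = p9
p11 ∨ p9 = p9

p9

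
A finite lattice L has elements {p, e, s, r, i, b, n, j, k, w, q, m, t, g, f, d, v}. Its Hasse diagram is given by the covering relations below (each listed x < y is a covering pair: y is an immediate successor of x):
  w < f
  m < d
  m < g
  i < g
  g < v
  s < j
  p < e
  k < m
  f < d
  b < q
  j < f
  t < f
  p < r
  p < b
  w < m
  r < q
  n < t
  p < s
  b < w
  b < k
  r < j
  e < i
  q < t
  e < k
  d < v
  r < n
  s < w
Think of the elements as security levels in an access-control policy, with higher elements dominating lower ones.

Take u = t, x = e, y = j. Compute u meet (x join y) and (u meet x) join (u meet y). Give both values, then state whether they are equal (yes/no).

x join y = d, so u meet (x join y) = t meet d = t.
u meet x = p and u meet y = r, so (u meet x) join (u meet y) = p join r = r.
Equal: no.

t; r; no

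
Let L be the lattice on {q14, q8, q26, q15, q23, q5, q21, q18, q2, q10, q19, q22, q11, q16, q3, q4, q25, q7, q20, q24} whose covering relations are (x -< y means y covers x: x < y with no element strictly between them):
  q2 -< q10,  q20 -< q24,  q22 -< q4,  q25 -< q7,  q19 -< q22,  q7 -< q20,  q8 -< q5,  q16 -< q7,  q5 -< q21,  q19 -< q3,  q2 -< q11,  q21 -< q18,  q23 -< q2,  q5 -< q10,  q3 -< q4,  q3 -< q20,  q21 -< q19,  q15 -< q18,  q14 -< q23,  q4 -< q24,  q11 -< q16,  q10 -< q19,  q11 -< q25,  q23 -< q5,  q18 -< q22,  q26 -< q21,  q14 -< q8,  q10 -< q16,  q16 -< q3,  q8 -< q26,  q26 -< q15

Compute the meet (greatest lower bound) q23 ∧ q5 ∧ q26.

q14

Common lower bounds of {q23, q5, q26}: q14.
The greatest among these is q14.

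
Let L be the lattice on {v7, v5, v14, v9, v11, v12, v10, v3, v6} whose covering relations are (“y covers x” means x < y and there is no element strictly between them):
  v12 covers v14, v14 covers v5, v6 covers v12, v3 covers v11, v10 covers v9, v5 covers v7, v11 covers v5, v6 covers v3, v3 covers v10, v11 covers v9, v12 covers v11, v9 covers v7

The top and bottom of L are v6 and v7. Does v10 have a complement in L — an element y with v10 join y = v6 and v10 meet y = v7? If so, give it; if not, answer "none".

Need y with v10 ∨ y = v6 and v10 ∧ y = v7.
Checking each element gives: v14.

v14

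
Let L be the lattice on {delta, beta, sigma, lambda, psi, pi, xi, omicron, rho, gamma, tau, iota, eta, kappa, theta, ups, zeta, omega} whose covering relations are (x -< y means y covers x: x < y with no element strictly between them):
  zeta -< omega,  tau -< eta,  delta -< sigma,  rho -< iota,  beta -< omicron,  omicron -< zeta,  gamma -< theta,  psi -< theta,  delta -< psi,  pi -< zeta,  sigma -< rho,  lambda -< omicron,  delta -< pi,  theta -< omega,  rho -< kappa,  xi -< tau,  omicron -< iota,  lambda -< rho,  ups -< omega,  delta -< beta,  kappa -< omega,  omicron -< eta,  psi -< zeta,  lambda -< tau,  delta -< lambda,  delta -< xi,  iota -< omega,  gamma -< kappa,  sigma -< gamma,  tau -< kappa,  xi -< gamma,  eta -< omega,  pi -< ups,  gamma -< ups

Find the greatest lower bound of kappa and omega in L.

Common lower bounds of {kappa, omega}: delta, gamma, kappa, lambda, rho, sigma, tau, xi.
The greatest among these is kappa.

kappa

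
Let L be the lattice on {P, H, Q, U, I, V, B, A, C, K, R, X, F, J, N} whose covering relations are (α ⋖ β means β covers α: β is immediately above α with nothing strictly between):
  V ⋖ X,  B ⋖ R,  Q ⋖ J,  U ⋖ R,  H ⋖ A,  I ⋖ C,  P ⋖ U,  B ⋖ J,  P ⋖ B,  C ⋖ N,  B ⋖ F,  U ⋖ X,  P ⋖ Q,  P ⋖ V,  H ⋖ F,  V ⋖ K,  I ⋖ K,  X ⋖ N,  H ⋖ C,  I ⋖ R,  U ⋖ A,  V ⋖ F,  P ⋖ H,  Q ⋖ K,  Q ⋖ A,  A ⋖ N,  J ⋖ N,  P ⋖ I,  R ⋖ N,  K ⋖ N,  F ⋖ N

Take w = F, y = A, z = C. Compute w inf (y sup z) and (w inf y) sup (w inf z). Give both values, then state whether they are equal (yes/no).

F; H; no

y sup z = N, so w inf (y sup z) = F inf N = F.
w inf y = H and w inf z = H, so (w inf y) sup (w inf z) = H sup H = H.
Equal: no.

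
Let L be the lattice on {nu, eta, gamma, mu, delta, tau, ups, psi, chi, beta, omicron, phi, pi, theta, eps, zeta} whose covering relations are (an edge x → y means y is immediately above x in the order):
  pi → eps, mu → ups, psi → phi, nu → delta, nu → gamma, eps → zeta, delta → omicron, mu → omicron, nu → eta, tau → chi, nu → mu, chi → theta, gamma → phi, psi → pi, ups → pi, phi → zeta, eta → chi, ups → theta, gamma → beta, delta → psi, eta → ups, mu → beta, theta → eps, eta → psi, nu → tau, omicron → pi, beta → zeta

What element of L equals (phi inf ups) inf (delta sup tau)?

phi ∧ ups = eta
delta ∨ tau = eps
eta ∧ eps = eta

eta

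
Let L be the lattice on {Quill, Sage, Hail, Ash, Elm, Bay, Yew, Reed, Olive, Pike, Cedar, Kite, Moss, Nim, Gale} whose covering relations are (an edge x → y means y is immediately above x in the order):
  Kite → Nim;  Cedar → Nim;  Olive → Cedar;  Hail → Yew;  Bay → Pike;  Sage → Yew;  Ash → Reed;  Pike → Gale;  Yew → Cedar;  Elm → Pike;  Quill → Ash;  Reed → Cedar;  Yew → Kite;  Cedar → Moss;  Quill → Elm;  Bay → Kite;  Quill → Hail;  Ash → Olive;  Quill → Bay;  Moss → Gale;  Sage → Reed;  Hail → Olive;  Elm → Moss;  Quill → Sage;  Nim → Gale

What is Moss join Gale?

Common upper bounds of {Moss, Gale}: Gale.
The least among these is Gale.

Gale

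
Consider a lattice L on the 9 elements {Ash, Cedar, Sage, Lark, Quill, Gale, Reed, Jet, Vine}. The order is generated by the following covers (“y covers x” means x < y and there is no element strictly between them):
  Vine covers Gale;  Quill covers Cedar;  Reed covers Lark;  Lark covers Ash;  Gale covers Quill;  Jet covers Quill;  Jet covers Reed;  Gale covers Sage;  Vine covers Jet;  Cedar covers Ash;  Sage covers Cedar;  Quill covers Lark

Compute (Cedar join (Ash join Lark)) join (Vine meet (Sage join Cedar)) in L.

Ash ∨ Lark = Lark
Cedar ∨ Lark = Quill
Sage ∨ Cedar = Sage
Vine ∧ Sage = Sage
Quill ∨ Sage = Gale

Gale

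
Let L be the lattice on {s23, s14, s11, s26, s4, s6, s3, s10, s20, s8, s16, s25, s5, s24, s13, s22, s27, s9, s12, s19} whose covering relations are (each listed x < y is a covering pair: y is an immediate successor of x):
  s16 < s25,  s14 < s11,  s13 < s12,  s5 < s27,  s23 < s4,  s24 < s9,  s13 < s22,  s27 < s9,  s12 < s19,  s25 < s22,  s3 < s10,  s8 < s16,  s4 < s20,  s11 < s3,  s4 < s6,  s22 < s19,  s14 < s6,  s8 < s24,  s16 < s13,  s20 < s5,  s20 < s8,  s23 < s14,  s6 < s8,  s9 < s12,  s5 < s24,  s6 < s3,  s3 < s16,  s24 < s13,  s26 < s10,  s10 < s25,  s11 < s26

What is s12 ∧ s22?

s13

Common lower bounds of {s12, s22}: s11, s13, s14, s16, s20, s23, s24, s3, s4, s5, s6, s8.
The greatest among these is s13.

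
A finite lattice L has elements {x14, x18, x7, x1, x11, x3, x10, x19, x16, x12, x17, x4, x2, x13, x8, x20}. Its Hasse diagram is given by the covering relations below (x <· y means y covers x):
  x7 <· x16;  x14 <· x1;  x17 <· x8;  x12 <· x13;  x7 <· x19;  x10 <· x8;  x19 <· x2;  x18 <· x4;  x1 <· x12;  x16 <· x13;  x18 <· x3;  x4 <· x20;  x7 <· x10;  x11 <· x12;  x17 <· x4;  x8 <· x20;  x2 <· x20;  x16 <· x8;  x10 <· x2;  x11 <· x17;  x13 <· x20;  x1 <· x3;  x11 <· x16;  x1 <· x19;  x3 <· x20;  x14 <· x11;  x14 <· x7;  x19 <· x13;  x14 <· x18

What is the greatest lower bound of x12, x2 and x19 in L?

x1

Common lower bounds of {x12, x2, x19}: x1, x14.
The greatest among these is x1.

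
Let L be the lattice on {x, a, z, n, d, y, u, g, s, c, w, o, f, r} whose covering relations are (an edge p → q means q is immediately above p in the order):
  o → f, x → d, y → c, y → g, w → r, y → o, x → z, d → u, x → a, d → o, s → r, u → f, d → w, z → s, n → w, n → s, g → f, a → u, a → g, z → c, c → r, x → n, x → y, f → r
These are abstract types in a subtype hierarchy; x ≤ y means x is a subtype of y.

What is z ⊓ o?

x

Common lower bounds of {z, o}: x.
The greatest among these is x.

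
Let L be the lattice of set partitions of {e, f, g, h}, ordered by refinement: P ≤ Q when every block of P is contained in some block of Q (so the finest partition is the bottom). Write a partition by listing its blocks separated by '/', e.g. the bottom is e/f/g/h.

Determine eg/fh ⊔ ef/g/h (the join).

efgh

Common upper bounds of {eg/fh, ef/g/h}: efgh.
The least among these is efgh.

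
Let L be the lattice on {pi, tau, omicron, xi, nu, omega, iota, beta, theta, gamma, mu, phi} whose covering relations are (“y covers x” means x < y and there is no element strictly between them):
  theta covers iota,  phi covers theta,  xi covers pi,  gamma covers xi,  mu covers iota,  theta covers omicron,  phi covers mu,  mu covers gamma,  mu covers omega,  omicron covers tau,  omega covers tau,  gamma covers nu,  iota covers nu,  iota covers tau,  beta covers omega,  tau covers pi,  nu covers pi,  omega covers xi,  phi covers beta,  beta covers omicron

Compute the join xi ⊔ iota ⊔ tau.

mu

Common upper bounds of {xi, iota, tau}: mu, phi.
The least among these is mu.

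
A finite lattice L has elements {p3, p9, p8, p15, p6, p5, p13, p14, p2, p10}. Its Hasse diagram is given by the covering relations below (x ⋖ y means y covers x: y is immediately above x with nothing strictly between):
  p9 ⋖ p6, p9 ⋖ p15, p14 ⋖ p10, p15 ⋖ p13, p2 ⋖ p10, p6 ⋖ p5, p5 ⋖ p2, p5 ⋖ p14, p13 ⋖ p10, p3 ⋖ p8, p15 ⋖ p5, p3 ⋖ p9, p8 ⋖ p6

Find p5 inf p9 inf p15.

p9

Common lower bounds of {p5, p9, p15}: p3, p9.
The greatest among these is p9.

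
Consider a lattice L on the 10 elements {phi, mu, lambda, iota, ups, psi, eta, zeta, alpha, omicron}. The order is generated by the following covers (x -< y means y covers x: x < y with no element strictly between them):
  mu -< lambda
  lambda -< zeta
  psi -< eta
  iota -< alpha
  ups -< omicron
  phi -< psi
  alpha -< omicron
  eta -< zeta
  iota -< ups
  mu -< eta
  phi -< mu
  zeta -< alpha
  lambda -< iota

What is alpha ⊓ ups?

Common lower bounds of {alpha, ups}: iota, lambda, mu, phi.
The greatest among these is iota.

iota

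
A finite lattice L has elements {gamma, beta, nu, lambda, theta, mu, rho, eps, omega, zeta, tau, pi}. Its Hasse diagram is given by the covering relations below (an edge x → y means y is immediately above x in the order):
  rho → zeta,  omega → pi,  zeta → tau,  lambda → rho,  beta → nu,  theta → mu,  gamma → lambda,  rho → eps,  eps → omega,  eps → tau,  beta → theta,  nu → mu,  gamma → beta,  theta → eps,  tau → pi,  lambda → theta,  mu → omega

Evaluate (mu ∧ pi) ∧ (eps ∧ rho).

lambda

mu ∧ pi = mu
eps ∧ rho = rho
mu ∧ rho = lambda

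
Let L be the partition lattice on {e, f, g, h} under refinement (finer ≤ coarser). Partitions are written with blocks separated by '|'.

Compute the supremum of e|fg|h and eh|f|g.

eh|fg

Common upper bounds of {e|fg|h, eh|f|g}: efgh, eh|fg.
The least among these is eh|fg.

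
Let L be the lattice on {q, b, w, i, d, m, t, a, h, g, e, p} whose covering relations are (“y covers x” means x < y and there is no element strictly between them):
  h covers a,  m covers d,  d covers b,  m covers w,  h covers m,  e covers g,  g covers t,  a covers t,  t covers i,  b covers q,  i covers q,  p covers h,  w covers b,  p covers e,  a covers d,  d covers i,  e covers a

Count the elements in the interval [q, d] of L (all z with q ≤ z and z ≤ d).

4

The interval [q, d] = {b, d, i, q}, which has 4 elements.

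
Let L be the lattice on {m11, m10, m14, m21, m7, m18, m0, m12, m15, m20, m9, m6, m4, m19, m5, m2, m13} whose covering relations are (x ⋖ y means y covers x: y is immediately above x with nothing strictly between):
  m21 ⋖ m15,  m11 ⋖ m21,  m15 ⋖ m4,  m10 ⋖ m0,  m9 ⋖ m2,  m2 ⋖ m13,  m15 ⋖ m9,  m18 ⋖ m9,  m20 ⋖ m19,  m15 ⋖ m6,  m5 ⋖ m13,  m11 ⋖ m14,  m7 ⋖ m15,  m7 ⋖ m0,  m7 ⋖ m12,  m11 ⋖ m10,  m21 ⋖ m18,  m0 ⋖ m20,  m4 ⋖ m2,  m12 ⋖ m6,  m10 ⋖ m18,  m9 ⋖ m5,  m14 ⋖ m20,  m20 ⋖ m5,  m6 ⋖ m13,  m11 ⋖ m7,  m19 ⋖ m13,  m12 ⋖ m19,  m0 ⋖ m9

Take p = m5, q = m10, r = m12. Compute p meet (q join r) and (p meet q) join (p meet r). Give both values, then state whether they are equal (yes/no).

q join r = m19, so p meet (q join r) = m5 meet m19 = m20.
p meet q = m10 and p meet r = m7, so (p meet q) join (p meet r) = m10 join m7 = m0.
Equal: no.

m20; m0; no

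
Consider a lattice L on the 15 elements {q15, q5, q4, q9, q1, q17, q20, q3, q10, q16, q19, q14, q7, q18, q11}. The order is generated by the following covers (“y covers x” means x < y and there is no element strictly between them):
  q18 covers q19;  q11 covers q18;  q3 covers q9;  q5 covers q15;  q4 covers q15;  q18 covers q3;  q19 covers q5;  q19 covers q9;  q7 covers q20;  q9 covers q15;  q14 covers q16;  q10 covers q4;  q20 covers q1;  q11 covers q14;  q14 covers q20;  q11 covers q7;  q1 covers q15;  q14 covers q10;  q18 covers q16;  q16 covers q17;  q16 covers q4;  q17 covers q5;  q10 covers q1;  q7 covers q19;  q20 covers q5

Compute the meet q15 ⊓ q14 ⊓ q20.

Common lower bounds of {q15, q14, q20}: q15.
The greatest among these is q15.

q15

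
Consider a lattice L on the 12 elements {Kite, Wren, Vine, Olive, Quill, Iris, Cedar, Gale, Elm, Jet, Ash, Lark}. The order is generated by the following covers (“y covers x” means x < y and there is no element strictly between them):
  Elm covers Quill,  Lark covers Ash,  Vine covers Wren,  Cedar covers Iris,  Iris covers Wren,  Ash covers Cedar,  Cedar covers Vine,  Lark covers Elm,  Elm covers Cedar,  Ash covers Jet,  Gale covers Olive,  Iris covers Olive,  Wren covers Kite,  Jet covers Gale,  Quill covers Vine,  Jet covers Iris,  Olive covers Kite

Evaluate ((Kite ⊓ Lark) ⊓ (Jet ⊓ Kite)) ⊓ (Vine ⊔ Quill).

Kite ∧ Lark = Kite
Jet ∧ Kite = Kite
Kite ∧ Kite = Kite
Vine ∨ Quill = Quill
Kite ∧ Quill = Kite

Kite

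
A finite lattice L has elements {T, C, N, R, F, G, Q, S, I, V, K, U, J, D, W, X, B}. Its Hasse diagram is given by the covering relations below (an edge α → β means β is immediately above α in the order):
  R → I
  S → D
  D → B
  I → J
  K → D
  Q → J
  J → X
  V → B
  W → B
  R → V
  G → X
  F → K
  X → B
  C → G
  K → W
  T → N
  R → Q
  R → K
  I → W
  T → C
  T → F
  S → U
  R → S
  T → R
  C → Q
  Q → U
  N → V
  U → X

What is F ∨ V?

B

Common upper bounds of {F, V}: B.
The least among these is B.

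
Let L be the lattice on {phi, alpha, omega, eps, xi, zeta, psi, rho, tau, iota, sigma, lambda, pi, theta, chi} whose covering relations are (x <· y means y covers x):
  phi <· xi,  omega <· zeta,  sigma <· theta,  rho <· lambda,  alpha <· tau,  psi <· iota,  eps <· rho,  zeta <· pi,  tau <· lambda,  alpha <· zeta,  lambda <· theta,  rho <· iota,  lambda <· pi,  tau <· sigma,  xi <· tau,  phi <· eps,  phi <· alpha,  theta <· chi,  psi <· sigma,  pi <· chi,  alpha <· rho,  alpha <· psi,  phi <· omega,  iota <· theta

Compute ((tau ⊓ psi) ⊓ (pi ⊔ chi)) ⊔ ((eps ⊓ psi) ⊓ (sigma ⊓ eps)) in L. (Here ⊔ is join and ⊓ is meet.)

alpha

tau ∧ psi = alpha
pi ∨ chi = chi
alpha ∧ chi = alpha
eps ∧ psi = phi
sigma ∧ eps = phi
phi ∧ phi = phi
alpha ∨ phi = alpha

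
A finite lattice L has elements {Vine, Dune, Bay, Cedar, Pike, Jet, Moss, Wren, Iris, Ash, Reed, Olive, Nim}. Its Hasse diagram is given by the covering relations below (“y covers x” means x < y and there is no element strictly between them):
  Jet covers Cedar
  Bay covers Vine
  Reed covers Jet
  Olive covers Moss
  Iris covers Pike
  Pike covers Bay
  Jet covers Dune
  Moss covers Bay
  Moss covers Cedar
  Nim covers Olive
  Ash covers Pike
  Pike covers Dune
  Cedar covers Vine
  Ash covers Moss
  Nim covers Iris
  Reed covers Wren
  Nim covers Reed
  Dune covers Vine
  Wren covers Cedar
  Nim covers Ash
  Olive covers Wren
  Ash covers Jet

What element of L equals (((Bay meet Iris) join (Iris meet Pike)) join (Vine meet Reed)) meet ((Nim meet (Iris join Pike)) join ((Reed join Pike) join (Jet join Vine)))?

Bay ∧ Iris = Bay
Iris ∧ Pike = Pike
Bay ∨ Pike = Pike
Vine ∧ Reed = Vine
Pike ∨ Vine = Pike
Iris ∨ Pike = Iris
Nim ∧ Iris = Iris
Reed ∨ Pike = Nim
Jet ∨ Vine = Jet
Nim ∨ Jet = Nim
Iris ∨ Nim = Nim
Pike ∧ Nim = Pike

Pike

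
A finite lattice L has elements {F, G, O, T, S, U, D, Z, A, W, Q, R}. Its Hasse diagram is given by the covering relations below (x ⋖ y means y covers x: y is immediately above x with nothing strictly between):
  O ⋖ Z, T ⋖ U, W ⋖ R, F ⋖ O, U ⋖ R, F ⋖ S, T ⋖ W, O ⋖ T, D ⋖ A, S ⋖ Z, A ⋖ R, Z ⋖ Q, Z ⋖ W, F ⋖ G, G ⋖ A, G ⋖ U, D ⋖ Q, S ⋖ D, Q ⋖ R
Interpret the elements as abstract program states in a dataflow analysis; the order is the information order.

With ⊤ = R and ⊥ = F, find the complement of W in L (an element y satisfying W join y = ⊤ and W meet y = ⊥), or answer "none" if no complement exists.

G

Need y with W ∨ y = R and W ∧ y = F.
Checking each element gives: G.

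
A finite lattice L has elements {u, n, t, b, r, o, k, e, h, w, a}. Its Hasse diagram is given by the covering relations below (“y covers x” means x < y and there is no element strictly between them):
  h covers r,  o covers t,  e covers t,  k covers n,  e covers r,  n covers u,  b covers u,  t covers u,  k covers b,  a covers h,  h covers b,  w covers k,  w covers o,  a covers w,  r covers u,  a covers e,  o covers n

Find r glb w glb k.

u

Common lower bounds of {r, w, k}: u.
The greatest among these is u.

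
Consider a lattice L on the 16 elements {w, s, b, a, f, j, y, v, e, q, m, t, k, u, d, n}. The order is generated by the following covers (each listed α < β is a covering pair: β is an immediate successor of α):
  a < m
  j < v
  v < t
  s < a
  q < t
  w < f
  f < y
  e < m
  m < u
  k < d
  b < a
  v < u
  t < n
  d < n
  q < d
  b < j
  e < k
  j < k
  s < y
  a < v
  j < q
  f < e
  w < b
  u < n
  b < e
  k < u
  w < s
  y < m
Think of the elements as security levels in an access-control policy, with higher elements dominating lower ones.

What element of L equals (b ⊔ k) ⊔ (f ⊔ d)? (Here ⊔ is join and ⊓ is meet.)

b ∨ k = k
f ∨ d = d
k ∨ d = d

d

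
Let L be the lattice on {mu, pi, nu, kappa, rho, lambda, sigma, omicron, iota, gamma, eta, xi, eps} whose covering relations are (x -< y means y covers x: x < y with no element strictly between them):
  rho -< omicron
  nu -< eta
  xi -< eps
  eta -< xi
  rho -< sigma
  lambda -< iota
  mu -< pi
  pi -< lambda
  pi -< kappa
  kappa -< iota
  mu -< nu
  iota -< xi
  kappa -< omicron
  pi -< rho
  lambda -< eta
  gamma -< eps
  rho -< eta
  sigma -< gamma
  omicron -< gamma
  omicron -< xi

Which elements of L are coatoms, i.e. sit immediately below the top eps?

The coatoms are exactly the elements covered by eps: gamma, xi.

gamma, xi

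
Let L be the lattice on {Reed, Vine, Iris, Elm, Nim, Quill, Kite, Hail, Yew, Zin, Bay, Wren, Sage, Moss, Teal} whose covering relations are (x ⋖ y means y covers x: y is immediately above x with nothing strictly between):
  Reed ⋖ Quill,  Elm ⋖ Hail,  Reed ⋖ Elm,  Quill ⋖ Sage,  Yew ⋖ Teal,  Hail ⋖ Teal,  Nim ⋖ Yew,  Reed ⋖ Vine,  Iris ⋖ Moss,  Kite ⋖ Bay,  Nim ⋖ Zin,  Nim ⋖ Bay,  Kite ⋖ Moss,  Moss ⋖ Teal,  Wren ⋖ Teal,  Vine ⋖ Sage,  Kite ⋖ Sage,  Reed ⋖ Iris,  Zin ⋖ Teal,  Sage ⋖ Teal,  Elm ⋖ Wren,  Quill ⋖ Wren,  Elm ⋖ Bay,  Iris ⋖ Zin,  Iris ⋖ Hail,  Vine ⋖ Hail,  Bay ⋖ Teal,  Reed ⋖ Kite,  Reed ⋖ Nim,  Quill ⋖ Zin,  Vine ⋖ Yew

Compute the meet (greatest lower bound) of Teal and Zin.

Zin

Common lower bounds of {Teal, Zin}: Iris, Nim, Quill, Reed, Zin.
The greatest among these is Zin.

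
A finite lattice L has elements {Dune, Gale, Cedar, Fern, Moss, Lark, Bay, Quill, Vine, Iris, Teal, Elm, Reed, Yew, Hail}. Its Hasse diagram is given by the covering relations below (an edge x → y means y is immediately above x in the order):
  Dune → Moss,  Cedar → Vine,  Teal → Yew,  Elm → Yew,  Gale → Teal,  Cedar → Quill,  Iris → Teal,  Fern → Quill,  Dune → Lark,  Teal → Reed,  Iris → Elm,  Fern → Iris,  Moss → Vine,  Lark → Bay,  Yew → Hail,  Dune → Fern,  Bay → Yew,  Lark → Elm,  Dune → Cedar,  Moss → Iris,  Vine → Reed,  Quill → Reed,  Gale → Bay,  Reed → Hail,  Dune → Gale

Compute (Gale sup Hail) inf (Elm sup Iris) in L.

Gale ∨ Hail = Hail
Elm ∨ Iris = Elm
Hail ∧ Elm = Elm

Elm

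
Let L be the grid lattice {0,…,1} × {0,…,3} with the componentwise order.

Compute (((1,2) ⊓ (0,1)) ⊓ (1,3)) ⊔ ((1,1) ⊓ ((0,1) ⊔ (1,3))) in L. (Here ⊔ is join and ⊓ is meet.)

(1,2) ∧ (0,1) = (0,1)
(0,1) ∧ (1,3) = (0,1)
(0,1) ∨ (1,3) = (1,3)
(1,1) ∧ (1,3) = (1,1)
(0,1) ∨ (1,1) = (1,1)

(1,1)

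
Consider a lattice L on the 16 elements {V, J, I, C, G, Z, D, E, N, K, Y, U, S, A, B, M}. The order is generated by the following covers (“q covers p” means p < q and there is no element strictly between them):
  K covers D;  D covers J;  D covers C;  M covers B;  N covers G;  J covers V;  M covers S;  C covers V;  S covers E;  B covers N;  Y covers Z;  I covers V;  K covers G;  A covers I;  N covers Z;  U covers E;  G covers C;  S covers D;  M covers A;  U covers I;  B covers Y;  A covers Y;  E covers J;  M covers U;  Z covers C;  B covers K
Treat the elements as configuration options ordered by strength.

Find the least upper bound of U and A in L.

Common upper bounds of {U, A}: M.
The least among these is M.

M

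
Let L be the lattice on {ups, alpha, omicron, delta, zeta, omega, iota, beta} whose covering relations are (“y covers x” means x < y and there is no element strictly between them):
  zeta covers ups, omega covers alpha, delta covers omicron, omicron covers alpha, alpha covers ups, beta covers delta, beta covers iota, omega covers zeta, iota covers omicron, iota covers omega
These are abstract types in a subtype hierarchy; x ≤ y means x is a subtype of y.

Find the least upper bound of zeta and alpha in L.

Common upper bounds of {zeta, alpha}: beta, iota, omega.
The least among these is omega.

omega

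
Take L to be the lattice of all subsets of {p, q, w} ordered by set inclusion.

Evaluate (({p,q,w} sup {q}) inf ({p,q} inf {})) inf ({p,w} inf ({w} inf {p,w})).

{p,q,w} ∨ {q} = {p,q,w}
{p,q} ∧ {} = {}
{p,q,w} ∧ {} = {}
{w} ∧ {p,w} = {w}
{p,w} ∧ {w} = {w}
{} ∧ {w} = {}

{}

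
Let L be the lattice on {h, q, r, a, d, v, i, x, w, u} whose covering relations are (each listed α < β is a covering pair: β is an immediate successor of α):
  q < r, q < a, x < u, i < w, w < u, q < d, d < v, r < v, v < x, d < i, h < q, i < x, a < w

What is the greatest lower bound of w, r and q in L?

q

Common lower bounds of {w, r, q}: h, q.
The greatest among these is q.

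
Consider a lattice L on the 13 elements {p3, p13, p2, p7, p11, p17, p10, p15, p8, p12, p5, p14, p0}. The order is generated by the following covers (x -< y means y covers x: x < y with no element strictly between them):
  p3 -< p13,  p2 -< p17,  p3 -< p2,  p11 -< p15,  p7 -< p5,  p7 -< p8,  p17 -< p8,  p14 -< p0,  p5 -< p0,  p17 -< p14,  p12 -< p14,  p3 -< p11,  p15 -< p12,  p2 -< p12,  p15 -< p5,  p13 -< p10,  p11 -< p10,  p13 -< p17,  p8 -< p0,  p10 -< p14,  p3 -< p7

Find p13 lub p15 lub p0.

p0

Common upper bounds of {p13, p15, p0}: p0.
The least among these is p0.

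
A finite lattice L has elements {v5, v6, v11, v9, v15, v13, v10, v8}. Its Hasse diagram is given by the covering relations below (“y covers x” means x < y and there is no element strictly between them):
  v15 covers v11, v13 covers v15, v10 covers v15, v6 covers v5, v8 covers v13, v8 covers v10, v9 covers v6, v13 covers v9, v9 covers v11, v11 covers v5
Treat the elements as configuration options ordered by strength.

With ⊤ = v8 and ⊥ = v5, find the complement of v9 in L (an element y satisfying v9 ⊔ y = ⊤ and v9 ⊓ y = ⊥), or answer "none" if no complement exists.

For every candidate y, either v9 ∨ y ≠ v8 or v9 ∧ y ≠ v5; no complement exists.

none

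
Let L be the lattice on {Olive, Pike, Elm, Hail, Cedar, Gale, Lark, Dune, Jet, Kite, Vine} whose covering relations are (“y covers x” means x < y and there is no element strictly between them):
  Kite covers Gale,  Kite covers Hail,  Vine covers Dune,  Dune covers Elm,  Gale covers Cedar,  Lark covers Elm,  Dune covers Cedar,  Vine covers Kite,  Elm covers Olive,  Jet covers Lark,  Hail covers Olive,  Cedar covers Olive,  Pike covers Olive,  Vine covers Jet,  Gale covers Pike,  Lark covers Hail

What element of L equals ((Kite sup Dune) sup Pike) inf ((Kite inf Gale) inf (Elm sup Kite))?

Kite ∨ Dune = Vine
Vine ∨ Pike = Vine
Kite ∧ Gale = Gale
Elm ∨ Kite = Vine
Gale ∧ Vine = Gale
Vine ∧ Gale = Gale

Gale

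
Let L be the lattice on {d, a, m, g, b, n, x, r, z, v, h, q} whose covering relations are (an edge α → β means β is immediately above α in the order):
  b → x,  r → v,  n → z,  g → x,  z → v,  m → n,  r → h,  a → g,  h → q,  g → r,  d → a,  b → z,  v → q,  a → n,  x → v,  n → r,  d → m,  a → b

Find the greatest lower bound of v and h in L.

Common lower bounds of {v, h}: a, d, g, m, n, r.
The greatest among these is r.

r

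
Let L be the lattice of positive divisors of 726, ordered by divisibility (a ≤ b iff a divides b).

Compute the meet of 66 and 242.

22

Common lower bounds of {66, 242}: 1, 11, 2, 22.
The greatest among these is 22.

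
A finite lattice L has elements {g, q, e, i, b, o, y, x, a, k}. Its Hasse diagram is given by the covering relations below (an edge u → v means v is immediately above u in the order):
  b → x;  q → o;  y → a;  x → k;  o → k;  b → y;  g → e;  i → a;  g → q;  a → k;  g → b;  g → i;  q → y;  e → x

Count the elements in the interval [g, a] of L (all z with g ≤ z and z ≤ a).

The interval [g, a] = {a, b, g, i, q, y}, which has 6 elements.

6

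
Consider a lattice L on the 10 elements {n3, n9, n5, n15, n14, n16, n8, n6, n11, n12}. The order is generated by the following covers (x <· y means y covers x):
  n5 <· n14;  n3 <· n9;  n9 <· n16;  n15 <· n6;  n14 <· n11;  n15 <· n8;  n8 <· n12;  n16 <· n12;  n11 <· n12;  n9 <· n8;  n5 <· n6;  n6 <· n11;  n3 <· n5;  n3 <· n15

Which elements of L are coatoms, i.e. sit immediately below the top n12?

n11, n16, n8

The coatoms are exactly the elements covered by n12: n11, n16, n8.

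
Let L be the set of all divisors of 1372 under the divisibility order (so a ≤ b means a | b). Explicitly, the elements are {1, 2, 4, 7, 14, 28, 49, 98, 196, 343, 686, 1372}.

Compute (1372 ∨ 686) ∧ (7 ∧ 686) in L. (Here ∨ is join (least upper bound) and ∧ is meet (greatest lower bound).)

1372 ∨ 686 = 1372
7 ∧ 686 = 7
1372 ∧ 7 = 7

7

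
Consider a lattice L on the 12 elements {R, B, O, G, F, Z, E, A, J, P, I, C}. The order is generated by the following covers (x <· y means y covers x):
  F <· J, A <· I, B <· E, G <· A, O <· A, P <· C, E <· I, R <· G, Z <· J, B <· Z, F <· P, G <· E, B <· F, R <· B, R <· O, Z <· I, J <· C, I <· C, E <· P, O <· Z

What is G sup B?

E

Common upper bounds of {G, B}: C, E, I, P.
The least among these is E.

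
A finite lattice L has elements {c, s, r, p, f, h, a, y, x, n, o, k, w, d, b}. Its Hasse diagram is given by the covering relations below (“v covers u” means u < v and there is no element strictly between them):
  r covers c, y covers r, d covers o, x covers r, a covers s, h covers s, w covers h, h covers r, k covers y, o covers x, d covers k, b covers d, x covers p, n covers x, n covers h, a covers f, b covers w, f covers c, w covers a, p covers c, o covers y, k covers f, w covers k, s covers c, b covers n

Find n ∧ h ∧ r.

r

Common lower bounds of {n, h, r}: c, r.
The greatest among these is r.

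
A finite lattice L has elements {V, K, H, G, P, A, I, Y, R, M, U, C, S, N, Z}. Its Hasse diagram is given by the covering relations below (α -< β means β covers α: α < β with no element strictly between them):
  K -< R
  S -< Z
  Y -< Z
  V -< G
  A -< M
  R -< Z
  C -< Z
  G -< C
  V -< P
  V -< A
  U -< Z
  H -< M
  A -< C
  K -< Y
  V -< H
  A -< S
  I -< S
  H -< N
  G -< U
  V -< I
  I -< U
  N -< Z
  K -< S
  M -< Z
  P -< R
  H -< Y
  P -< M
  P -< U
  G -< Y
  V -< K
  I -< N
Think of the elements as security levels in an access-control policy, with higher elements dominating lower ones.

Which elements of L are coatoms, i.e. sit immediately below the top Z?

C, M, N, R, S, U, Y

The coatoms are exactly the elements covered by Z: C, M, N, R, S, U, Y.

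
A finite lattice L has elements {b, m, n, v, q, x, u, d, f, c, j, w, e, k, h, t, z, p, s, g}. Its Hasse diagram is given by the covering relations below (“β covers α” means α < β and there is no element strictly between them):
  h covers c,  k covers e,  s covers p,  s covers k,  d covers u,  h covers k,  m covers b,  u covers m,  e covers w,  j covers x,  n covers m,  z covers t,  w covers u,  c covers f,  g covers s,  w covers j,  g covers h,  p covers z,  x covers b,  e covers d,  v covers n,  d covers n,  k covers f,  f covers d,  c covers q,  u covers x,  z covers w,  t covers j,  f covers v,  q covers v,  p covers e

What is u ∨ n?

Common upper bounds of {u, n}: c, d, e, f, g, h, k, p, s.
The least among these is d.

d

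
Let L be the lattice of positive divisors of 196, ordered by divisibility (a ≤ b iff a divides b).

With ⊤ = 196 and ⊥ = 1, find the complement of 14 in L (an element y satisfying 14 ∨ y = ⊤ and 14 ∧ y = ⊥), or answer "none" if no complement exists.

For every candidate y, either 14 ∨ y ≠ 196 or 14 ∧ y ≠ 1; no complement exists.

none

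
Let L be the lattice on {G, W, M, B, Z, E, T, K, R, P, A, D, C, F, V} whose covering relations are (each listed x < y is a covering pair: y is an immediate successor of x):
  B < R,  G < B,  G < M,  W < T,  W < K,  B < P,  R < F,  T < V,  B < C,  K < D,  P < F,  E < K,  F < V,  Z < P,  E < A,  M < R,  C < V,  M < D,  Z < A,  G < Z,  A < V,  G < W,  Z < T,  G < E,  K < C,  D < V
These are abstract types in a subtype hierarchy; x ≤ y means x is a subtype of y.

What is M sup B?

R

Common upper bounds of {M, B}: F, R, V.
The least among these is R.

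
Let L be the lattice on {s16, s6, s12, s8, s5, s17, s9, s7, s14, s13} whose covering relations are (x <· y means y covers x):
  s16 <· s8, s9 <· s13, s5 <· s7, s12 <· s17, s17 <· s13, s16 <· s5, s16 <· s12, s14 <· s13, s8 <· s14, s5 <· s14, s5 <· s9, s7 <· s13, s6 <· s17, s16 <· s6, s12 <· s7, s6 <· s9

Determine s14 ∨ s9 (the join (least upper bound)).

Common upper bounds of {s14, s9}: s13.
The least among these is s13.

s13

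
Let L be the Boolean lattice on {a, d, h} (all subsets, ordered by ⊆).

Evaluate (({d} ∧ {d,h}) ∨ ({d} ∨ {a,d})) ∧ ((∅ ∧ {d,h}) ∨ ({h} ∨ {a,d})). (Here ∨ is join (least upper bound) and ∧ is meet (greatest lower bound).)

{d} ∧ {d,h} = {d}
{d} ∨ {a,d} = {a,d}
{d} ∨ {a,d} = {a,d}
∅ ∧ {d,h} = ∅
{h} ∨ {a,d} = {a,d,h}
∅ ∨ {a,d,h} = {a,d,h}
{a,d} ∧ {a,d,h} = {a,d}

{a,d}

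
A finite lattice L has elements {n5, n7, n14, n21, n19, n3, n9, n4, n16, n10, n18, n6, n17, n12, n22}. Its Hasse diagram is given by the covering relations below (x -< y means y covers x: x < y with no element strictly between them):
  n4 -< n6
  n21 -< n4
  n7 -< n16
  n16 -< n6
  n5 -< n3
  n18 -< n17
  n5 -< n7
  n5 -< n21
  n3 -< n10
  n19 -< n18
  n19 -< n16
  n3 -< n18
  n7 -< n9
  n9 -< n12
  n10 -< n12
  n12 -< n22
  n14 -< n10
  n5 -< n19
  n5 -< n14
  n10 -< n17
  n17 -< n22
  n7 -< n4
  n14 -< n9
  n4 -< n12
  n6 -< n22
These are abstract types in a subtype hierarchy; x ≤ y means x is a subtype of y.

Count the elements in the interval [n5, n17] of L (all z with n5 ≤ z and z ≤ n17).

7

The interval [n5, n17] = {n10, n14, n17, n18, n19, n3, n5}, which has 7 elements.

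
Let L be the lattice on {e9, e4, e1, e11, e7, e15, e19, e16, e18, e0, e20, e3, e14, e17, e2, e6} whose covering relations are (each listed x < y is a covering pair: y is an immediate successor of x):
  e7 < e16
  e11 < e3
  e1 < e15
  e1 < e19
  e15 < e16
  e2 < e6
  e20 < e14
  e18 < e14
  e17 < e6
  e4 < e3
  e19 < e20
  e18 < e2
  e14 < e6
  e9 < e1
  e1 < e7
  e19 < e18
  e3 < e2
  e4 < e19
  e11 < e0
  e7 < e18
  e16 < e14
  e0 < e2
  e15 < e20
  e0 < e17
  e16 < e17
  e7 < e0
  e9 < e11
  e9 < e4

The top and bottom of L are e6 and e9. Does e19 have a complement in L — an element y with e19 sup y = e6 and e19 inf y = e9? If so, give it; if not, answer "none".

For every candidate y, either e19 ∨ y ≠ e6 or e19 ∧ y ≠ e9; no complement exists.

none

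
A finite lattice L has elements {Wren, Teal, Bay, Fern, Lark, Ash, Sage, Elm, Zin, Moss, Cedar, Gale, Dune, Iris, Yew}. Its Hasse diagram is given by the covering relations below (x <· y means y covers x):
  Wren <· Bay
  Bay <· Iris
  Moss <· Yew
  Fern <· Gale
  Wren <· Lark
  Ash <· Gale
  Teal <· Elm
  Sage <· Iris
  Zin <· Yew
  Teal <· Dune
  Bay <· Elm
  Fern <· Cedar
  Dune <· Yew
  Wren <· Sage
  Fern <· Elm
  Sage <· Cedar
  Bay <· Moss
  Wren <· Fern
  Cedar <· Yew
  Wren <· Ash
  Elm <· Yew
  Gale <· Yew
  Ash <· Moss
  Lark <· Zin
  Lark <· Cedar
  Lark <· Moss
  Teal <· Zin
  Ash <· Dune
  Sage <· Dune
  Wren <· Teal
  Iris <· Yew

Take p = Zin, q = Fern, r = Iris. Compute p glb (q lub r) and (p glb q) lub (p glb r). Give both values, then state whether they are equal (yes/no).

q lub r = Yew, so p glb (q lub r) = Zin glb Yew = Zin.
p glb q = Wren and p glb r = Wren, so (p glb q) lub (p glb r) = Wren lub Wren = Wren.
Equal: no.

Zin; Wren; no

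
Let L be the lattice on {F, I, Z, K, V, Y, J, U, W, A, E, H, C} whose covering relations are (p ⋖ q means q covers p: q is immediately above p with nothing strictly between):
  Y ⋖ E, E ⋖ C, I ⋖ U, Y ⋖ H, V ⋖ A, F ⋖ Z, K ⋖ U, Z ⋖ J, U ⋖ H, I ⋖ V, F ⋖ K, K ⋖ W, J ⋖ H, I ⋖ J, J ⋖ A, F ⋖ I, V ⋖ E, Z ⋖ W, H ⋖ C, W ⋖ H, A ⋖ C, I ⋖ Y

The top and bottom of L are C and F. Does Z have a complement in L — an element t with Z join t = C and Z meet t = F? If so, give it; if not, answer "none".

E

Need t with Z ∨ t = C and Z ∧ t = F.
Checking each element gives: E.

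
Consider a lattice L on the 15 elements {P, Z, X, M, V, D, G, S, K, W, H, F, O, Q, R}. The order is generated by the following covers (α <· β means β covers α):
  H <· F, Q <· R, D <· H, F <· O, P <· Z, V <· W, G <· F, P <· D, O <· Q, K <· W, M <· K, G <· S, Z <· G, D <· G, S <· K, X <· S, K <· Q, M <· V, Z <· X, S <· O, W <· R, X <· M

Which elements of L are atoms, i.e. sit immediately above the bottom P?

D, Z

The atoms are exactly the elements that cover P: D, Z.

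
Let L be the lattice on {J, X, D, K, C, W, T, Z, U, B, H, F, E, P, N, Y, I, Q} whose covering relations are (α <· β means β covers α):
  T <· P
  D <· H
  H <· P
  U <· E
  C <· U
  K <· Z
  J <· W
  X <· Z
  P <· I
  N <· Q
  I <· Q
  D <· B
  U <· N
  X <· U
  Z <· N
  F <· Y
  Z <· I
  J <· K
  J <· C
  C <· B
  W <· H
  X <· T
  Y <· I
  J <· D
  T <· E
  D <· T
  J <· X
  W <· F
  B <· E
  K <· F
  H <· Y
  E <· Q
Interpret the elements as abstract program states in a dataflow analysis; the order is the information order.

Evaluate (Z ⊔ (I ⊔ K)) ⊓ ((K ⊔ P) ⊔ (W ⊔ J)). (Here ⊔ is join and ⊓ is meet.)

I

I ∨ K = I
Z ∨ I = I
K ∨ P = I
W ∨ J = W
I ∨ W = I
I ∧ I = I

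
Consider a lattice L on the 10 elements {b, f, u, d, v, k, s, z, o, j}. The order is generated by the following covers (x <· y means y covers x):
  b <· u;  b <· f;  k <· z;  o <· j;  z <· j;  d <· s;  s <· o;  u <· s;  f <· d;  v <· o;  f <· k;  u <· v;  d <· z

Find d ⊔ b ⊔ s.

s

Common upper bounds of {d, b, s}: j, o, s.
The least among these is s.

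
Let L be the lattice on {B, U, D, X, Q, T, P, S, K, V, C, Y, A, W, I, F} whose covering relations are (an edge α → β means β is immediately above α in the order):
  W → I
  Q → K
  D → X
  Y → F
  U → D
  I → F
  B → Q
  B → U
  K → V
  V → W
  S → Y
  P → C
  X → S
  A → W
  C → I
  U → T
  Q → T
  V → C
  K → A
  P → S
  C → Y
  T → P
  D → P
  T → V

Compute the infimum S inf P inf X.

Common lower bounds of {S, P, X}: B, D, U.
The greatest among these is D.

D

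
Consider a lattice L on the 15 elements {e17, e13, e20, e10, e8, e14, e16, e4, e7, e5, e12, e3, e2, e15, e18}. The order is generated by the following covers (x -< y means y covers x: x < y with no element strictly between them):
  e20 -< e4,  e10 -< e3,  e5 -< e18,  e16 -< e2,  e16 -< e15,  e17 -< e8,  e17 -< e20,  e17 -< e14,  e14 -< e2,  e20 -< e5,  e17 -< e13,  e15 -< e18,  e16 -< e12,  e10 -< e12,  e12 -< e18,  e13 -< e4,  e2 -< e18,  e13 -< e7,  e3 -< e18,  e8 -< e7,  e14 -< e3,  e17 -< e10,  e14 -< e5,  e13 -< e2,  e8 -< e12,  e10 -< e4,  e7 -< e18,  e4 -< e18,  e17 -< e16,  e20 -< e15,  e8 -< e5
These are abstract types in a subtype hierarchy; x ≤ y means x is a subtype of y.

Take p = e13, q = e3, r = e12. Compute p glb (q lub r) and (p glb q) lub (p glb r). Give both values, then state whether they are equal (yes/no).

q lub r = e18, so p glb (q lub r) = e13 glb e18 = e13.
p glb q = e17 and p glb r = e17, so (p glb q) lub (p glb r) = e17 lub e17 = e17.
Equal: no.

e13; e17; no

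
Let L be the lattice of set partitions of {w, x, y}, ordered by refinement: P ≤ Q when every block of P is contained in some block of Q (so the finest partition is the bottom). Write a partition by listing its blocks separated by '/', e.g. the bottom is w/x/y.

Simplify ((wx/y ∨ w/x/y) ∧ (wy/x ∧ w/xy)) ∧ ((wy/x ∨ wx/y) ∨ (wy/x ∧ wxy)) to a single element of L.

w/x/y

wx/y ∨ w/x/y = wx/y
wy/x ∧ w/xy = w/x/y
wx/y ∧ w/x/y = w/x/y
wy/x ∨ wx/y = wxy
wy/x ∧ wxy = wy/x
wxy ∨ wy/x = wxy
w/x/y ∧ wxy = w/x/y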